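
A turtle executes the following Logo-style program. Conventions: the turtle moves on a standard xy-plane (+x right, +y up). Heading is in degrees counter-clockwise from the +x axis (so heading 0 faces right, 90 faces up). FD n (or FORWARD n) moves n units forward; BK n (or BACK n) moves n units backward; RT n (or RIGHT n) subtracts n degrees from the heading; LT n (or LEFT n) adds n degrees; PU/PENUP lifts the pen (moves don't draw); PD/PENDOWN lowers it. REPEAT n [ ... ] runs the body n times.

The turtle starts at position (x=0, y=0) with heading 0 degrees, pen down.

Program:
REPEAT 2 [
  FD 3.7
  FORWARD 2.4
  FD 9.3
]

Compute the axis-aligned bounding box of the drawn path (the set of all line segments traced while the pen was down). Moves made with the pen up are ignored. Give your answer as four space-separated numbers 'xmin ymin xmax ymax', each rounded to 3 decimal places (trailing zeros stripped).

Executing turtle program step by step:
Start: pos=(0,0), heading=0, pen down
REPEAT 2 [
  -- iteration 1/2 --
  FD 3.7: (0,0) -> (3.7,0) [heading=0, draw]
  FD 2.4: (3.7,0) -> (6.1,0) [heading=0, draw]
  FD 9.3: (6.1,0) -> (15.4,0) [heading=0, draw]
  -- iteration 2/2 --
  FD 3.7: (15.4,0) -> (19.1,0) [heading=0, draw]
  FD 2.4: (19.1,0) -> (21.5,0) [heading=0, draw]
  FD 9.3: (21.5,0) -> (30.8,0) [heading=0, draw]
]
Final: pos=(30.8,0), heading=0, 6 segment(s) drawn

Segment endpoints: x in {0, 3.7, 6.1, 15.4, 19.1, 21.5, 30.8}, y in {0}
xmin=0, ymin=0, xmax=30.8, ymax=0

Answer: 0 0 30.8 0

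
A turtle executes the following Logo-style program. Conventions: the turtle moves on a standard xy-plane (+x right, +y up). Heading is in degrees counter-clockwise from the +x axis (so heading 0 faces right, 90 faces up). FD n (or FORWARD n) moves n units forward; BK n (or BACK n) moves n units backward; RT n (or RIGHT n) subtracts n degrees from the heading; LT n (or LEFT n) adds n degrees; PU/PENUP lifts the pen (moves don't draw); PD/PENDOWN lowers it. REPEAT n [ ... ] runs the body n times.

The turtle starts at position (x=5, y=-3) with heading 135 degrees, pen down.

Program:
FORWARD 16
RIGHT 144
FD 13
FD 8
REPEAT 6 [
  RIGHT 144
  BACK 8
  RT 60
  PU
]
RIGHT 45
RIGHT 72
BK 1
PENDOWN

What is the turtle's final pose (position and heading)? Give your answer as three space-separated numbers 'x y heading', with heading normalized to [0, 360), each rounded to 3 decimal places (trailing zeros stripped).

Answer: 18.664 10.552 90

Derivation:
Executing turtle program step by step:
Start: pos=(5,-3), heading=135, pen down
FD 16: (5,-3) -> (-6.314,8.314) [heading=135, draw]
RT 144: heading 135 -> 351
FD 13: (-6.314,8.314) -> (6.526,6.28) [heading=351, draw]
FD 8: (6.526,6.28) -> (14.428,5.029) [heading=351, draw]
REPEAT 6 [
  -- iteration 1/6 --
  RT 144: heading 351 -> 207
  BK 8: (14.428,5.029) -> (21.556,8.661) [heading=207, draw]
  RT 60: heading 207 -> 147
  PU: pen up
  -- iteration 2/6 --
  RT 144: heading 147 -> 3
  BK 8: (21.556,8.661) -> (13.567,8.242) [heading=3, move]
  RT 60: heading 3 -> 303
  PU: pen up
  -- iteration 3/6 --
  RT 144: heading 303 -> 159
  BK 8: (13.567,8.242) -> (21.035,5.375) [heading=159, move]
  RT 60: heading 159 -> 99
  PU: pen up
  -- iteration 4/6 --
  RT 144: heading 99 -> 315
  BK 8: (21.035,5.375) -> (15.379,11.032) [heading=315, move]
  RT 60: heading 315 -> 255
  PU: pen up
  -- iteration 5/6 --
  RT 144: heading 255 -> 111
  BK 8: (15.379,11.032) -> (18.245,3.563) [heading=111, move]
  RT 60: heading 111 -> 51
  PU: pen up
  -- iteration 6/6 --
  RT 144: heading 51 -> 267
  BK 8: (18.245,3.563) -> (18.664,11.552) [heading=267, move]
  RT 60: heading 267 -> 207
  PU: pen up
]
RT 45: heading 207 -> 162
RT 72: heading 162 -> 90
BK 1: (18.664,11.552) -> (18.664,10.552) [heading=90, move]
PD: pen down
Final: pos=(18.664,10.552), heading=90, 4 segment(s) drawn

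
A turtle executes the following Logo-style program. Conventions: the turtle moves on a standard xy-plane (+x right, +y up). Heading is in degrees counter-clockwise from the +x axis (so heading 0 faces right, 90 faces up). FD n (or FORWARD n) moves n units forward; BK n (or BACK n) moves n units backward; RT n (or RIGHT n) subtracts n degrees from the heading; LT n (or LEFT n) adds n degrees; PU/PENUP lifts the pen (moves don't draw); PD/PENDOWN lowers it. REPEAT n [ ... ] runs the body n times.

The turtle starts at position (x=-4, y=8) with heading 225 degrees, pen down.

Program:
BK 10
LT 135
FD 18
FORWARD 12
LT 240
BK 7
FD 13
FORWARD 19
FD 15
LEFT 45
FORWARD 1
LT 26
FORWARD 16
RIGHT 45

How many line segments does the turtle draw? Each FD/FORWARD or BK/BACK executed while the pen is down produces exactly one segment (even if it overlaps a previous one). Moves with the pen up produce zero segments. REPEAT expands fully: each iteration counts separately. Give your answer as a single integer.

Executing turtle program step by step:
Start: pos=(-4,8), heading=225, pen down
BK 10: (-4,8) -> (3.071,15.071) [heading=225, draw]
LT 135: heading 225 -> 0
FD 18: (3.071,15.071) -> (21.071,15.071) [heading=0, draw]
FD 12: (21.071,15.071) -> (33.071,15.071) [heading=0, draw]
LT 240: heading 0 -> 240
BK 7: (33.071,15.071) -> (36.571,21.133) [heading=240, draw]
FD 13: (36.571,21.133) -> (30.071,9.875) [heading=240, draw]
FD 19: (30.071,9.875) -> (20.571,-6.58) [heading=240, draw]
FD 15: (20.571,-6.58) -> (13.071,-19.57) [heading=240, draw]
LT 45: heading 240 -> 285
FD 1: (13.071,-19.57) -> (13.33,-20.536) [heading=285, draw]
LT 26: heading 285 -> 311
FD 16: (13.33,-20.536) -> (23.827,-32.611) [heading=311, draw]
RT 45: heading 311 -> 266
Final: pos=(23.827,-32.611), heading=266, 9 segment(s) drawn
Segments drawn: 9

Answer: 9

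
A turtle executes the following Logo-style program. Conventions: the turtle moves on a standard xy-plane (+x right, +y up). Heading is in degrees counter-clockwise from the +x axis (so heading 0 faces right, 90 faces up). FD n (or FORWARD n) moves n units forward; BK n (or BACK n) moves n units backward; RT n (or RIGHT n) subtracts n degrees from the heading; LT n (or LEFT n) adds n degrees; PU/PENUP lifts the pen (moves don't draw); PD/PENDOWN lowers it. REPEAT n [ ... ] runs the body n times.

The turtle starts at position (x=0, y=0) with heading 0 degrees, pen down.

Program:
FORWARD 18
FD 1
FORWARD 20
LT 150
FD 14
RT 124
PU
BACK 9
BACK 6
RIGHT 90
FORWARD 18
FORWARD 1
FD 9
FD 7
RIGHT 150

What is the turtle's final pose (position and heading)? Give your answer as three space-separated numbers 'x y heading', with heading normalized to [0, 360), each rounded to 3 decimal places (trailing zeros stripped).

Executing turtle program step by step:
Start: pos=(0,0), heading=0, pen down
FD 18: (0,0) -> (18,0) [heading=0, draw]
FD 1: (18,0) -> (19,0) [heading=0, draw]
FD 20: (19,0) -> (39,0) [heading=0, draw]
LT 150: heading 0 -> 150
FD 14: (39,0) -> (26.876,7) [heading=150, draw]
RT 124: heading 150 -> 26
PU: pen up
BK 9: (26.876,7) -> (18.786,3.055) [heading=26, move]
BK 6: (18.786,3.055) -> (13.394,0.424) [heading=26, move]
RT 90: heading 26 -> 296
FD 18: (13.394,0.424) -> (21.284,-15.754) [heading=296, move]
FD 1: (21.284,-15.754) -> (21.723,-16.653) [heading=296, move]
FD 9: (21.723,-16.653) -> (25.668,-24.742) [heading=296, move]
FD 7: (25.668,-24.742) -> (28.737,-31.033) [heading=296, move]
RT 150: heading 296 -> 146
Final: pos=(28.737,-31.033), heading=146, 4 segment(s) drawn

Answer: 28.737 -31.033 146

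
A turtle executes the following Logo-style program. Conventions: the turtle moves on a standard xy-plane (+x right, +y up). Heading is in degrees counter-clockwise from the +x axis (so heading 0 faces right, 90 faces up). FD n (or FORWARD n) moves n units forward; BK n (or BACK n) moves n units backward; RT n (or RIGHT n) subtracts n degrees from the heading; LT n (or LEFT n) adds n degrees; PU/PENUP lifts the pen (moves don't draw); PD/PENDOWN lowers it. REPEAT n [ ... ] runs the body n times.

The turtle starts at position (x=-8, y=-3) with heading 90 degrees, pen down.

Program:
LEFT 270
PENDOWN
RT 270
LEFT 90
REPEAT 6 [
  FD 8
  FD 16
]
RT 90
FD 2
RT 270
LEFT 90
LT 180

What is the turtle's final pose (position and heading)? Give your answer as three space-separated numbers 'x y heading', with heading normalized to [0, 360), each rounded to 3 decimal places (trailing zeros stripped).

Answer: -152 -1 90

Derivation:
Executing turtle program step by step:
Start: pos=(-8,-3), heading=90, pen down
LT 270: heading 90 -> 0
PD: pen down
RT 270: heading 0 -> 90
LT 90: heading 90 -> 180
REPEAT 6 [
  -- iteration 1/6 --
  FD 8: (-8,-3) -> (-16,-3) [heading=180, draw]
  FD 16: (-16,-3) -> (-32,-3) [heading=180, draw]
  -- iteration 2/6 --
  FD 8: (-32,-3) -> (-40,-3) [heading=180, draw]
  FD 16: (-40,-3) -> (-56,-3) [heading=180, draw]
  -- iteration 3/6 --
  FD 8: (-56,-3) -> (-64,-3) [heading=180, draw]
  FD 16: (-64,-3) -> (-80,-3) [heading=180, draw]
  -- iteration 4/6 --
  FD 8: (-80,-3) -> (-88,-3) [heading=180, draw]
  FD 16: (-88,-3) -> (-104,-3) [heading=180, draw]
  -- iteration 5/6 --
  FD 8: (-104,-3) -> (-112,-3) [heading=180, draw]
  FD 16: (-112,-3) -> (-128,-3) [heading=180, draw]
  -- iteration 6/6 --
  FD 8: (-128,-3) -> (-136,-3) [heading=180, draw]
  FD 16: (-136,-3) -> (-152,-3) [heading=180, draw]
]
RT 90: heading 180 -> 90
FD 2: (-152,-3) -> (-152,-1) [heading=90, draw]
RT 270: heading 90 -> 180
LT 90: heading 180 -> 270
LT 180: heading 270 -> 90
Final: pos=(-152,-1), heading=90, 13 segment(s) drawn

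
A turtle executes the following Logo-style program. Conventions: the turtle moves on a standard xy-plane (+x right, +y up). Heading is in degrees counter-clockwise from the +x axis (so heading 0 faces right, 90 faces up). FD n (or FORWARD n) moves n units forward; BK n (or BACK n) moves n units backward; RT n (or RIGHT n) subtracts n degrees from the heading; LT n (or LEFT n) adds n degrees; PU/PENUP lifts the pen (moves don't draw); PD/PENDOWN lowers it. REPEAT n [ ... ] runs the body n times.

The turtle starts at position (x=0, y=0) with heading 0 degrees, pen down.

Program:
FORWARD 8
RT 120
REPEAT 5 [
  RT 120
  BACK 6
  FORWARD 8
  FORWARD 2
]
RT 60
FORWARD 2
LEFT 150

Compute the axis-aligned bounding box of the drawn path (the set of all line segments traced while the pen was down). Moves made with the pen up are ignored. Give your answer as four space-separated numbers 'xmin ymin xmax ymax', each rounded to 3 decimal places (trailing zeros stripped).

Answer: 0 -5.196 13 8.66

Derivation:
Executing turtle program step by step:
Start: pos=(0,0), heading=0, pen down
FD 8: (0,0) -> (8,0) [heading=0, draw]
RT 120: heading 0 -> 240
REPEAT 5 [
  -- iteration 1/5 --
  RT 120: heading 240 -> 120
  BK 6: (8,0) -> (11,-5.196) [heading=120, draw]
  FD 8: (11,-5.196) -> (7,1.732) [heading=120, draw]
  FD 2: (7,1.732) -> (6,3.464) [heading=120, draw]
  -- iteration 2/5 --
  RT 120: heading 120 -> 0
  BK 6: (6,3.464) -> (0,3.464) [heading=0, draw]
  FD 8: (0,3.464) -> (8,3.464) [heading=0, draw]
  FD 2: (8,3.464) -> (10,3.464) [heading=0, draw]
  -- iteration 3/5 --
  RT 120: heading 0 -> 240
  BK 6: (10,3.464) -> (13,8.66) [heading=240, draw]
  FD 8: (13,8.66) -> (9,1.732) [heading=240, draw]
  FD 2: (9,1.732) -> (8,0) [heading=240, draw]
  -- iteration 4/5 --
  RT 120: heading 240 -> 120
  BK 6: (8,0) -> (11,-5.196) [heading=120, draw]
  FD 8: (11,-5.196) -> (7,1.732) [heading=120, draw]
  FD 2: (7,1.732) -> (6,3.464) [heading=120, draw]
  -- iteration 5/5 --
  RT 120: heading 120 -> 0
  BK 6: (6,3.464) -> (0,3.464) [heading=0, draw]
  FD 8: (0,3.464) -> (8,3.464) [heading=0, draw]
  FD 2: (8,3.464) -> (10,3.464) [heading=0, draw]
]
RT 60: heading 0 -> 300
FD 2: (10,3.464) -> (11,1.732) [heading=300, draw]
LT 150: heading 300 -> 90
Final: pos=(11,1.732), heading=90, 17 segment(s) drawn

Segment endpoints: x in {0, 0, 0, 6, 6, 7, 7, 8, 8, 8, 9, 10, 10, 11, 11, 13}, y in {-5.196, -5.196, 0, 0, 1.732, 1.732, 1.732, 1.732, 3.464, 3.464, 3.464, 3.464, 3.464, 3.464, 8.66}
xmin=0, ymin=-5.196, xmax=13, ymax=8.66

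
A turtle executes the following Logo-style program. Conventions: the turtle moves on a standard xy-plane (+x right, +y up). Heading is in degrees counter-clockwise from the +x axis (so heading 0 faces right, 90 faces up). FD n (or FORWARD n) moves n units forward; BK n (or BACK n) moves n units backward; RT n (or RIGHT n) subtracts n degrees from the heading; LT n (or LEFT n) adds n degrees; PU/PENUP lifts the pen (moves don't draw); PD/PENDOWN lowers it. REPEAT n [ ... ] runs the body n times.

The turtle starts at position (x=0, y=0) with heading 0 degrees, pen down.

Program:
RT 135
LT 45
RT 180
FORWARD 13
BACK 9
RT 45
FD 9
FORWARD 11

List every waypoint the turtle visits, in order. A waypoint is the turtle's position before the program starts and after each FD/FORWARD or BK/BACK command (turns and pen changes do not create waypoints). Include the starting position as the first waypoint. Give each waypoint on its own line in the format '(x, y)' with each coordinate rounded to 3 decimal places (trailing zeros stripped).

Executing turtle program step by step:
Start: pos=(0,0), heading=0, pen down
RT 135: heading 0 -> 225
LT 45: heading 225 -> 270
RT 180: heading 270 -> 90
FD 13: (0,0) -> (0,13) [heading=90, draw]
BK 9: (0,13) -> (0,4) [heading=90, draw]
RT 45: heading 90 -> 45
FD 9: (0,4) -> (6.364,10.364) [heading=45, draw]
FD 11: (6.364,10.364) -> (14.142,18.142) [heading=45, draw]
Final: pos=(14.142,18.142), heading=45, 4 segment(s) drawn
Waypoints (5 total):
(0, 0)
(0, 13)
(0, 4)
(6.364, 10.364)
(14.142, 18.142)

Answer: (0, 0)
(0, 13)
(0, 4)
(6.364, 10.364)
(14.142, 18.142)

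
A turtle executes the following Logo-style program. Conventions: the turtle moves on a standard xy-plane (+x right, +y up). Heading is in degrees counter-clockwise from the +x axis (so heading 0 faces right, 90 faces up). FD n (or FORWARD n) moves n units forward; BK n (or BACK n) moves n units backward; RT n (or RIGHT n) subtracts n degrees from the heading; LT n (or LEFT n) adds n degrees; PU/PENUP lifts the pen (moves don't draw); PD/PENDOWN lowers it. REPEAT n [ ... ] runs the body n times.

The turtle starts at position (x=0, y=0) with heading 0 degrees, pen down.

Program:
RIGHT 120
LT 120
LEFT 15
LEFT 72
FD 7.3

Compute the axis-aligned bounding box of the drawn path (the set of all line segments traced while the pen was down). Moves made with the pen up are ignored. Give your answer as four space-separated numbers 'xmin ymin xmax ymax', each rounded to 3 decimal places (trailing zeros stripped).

Executing turtle program step by step:
Start: pos=(0,0), heading=0, pen down
RT 120: heading 0 -> 240
LT 120: heading 240 -> 0
LT 15: heading 0 -> 15
LT 72: heading 15 -> 87
FD 7.3: (0,0) -> (0.382,7.29) [heading=87, draw]
Final: pos=(0.382,7.29), heading=87, 1 segment(s) drawn

Segment endpoints: x in {0, 0.382}, y in {0, 7.29}
xmin=0, ymin=0, xmax=0.382, ymax=7.29

Answer: 0 0 0.382 7.29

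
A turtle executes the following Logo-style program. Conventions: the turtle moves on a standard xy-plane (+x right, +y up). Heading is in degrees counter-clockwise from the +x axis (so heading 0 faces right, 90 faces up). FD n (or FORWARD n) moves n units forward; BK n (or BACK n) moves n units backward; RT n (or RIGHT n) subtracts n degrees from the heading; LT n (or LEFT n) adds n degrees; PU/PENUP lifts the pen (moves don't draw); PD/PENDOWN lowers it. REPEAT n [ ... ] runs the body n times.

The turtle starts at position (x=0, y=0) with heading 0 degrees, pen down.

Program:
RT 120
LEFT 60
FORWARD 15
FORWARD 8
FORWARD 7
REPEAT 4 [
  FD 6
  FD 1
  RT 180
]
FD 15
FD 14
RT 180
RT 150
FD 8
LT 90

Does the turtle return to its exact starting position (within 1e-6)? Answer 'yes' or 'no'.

Answer: no

Derivation:
Executing turtle program step by step:
Start: pos=(0,0), heading=0, pen down
RT 120: heading 0 -> 240
LT 60: heading 240 -> 300
FD 15: (0,0) -> (7.5,-12.99) [heading=300, draw]
FD 8: (7.5,-12.99) -> (11.5,-19.919) [heading=300, draw]
FD 7: (11.5,-19.919) -> (15,-25.981) [heading=300, draw]
REPEAT 4 [
  -- iteration 1/4 --
  FD 6: (15,-25.981) -> (18,-31.177) [heading=300, draw]
  FD 1: (18,-31.177) -> (18.5,-32.043) [heading=300, draw]
  RT 180: heading 300 -> 120
  -- iteration 2/4 --
  FD 6: (18.5,-32.043) -> (15.5,-26.847) [heading=120, draw]
  FD 1: (15.5,-26.847) -> (15,-25.981) [heading=120, draw]
  RT 180: heading 120 -> 300
  -- iteration 3/4 --
  FD 6: (15,-25.981) -> (18,-31.177) [heading=300, draw]
  FD 1: (18,-31.177) -> (18.5,-32.043) [heading=300, draw]
  RT 180: heading 300 -> 120
  -- iteration 4/4 --
  FD 6: (18.5,-32.043) -> (15.5,-26.847) [heading=120, draw]
  FD 1: (15.5,-26.847) -> (15,-25.981) [heading=120, draw]
  RT 180: heading 120 -> 300
]
FD 15: (15,-25.981) -> (22.5,-38.971) [heading=300, draw]
FD 14: (22.5,-38.971) -> (29.5,-51.095) [heading=300, draw]
RT 180: heading 300 -> 120
RT 150: heading 120 -> 330
FD 8: (29.5,-51.095) -> (36.428,-55.095) [heading=330, draw]
LT 90: heading 330 -> 60
Final: pos=(36.428,-55.095), heading=60, 14 segment(s) drawn

Start position: (0, 0)
Final position: (36.428, -55.095)
Distance = 66.049; >= 1e-6 -> NOT closed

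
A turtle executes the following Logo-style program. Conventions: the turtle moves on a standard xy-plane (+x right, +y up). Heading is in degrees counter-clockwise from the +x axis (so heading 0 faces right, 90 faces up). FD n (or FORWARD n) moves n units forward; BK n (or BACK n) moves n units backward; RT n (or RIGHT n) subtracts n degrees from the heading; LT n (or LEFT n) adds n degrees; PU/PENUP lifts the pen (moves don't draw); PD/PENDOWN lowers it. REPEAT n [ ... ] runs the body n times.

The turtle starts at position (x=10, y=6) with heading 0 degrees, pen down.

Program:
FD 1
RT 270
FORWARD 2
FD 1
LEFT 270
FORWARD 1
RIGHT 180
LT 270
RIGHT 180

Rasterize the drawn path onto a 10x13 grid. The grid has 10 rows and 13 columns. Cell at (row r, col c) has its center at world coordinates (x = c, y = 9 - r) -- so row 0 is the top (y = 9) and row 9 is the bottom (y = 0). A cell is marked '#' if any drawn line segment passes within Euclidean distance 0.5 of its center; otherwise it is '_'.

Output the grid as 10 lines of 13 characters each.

Answer: ___________##
___________#_
___________#_
__________##_
_____________
_____________
_____________
_____________
_____________
_____________

Derivation:
Segment 0: (10,6) -> (11,6)
Segment 1: (11,6) -> (11,8)
Segment 2: (11,8) -> (11,9)
Segment 3: (11,9) -> (12,9)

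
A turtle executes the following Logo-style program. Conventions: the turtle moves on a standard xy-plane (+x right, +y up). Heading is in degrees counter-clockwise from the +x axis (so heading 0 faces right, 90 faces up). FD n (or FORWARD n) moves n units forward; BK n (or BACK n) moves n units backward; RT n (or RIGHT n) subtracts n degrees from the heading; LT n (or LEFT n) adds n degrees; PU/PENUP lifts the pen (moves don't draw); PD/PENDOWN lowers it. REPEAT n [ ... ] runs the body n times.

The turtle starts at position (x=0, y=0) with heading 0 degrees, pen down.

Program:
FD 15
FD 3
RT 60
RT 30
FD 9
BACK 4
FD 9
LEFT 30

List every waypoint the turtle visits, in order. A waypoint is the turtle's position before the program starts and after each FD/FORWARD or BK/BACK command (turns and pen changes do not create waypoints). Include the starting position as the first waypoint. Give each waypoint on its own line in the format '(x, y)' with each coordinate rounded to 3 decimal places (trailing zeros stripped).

Executing turtle program step by step:
Start: pos=(0,0), heading=0, pen down
FD 15: (0,0) -> (15,0) [heading=0, draw]
FD 3: (15,0) -> (18,0) [heading=0, draw]
RT 60: heading 0 -> 300
RT 30: heading 300 -> 270
FD 9: (18,0) -> (18,-9) [heading=270, draw]
BK 4: (18,-9) -> (18,-5) [heading=270, draw]
FD 9: (18,-5) -> (18,-14) [heading=270, draw]
LT 30: heading 270 -> 300
Final: pos=(18,-14), heading=300, 5 segment(s) drawn
Waypoints (6 total):
(0, 0)
(15, 0)
(18, 0)
(18, -9)
(18, -5)
(18, -14)

Answer: (0, 0)
(15, 0)
(18, 0)
(18, -9)
(18, -5)
(18, -14)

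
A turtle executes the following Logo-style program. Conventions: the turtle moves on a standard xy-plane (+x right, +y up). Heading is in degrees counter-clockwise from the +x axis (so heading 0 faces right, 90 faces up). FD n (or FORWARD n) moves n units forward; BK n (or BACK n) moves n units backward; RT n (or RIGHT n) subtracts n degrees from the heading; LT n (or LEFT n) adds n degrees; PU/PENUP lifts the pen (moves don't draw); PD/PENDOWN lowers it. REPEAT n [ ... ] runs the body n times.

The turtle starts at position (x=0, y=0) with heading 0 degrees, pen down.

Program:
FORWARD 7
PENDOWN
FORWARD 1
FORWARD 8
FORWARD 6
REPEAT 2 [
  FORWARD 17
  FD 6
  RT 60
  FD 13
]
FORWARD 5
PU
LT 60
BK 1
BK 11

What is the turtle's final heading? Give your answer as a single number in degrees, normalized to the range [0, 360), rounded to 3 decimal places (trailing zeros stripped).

Answer: 300

Derivation:
Executing turtle program step by step:
Start: pos=(0,0), heading=0, pen down
FD 7: (0,0) -> (7,0) [heading=0, draw]
PD: pen down
FD 1: (7,0) -> (8,0) [heading=0, draw]
FD 8: (8,0) -> (16,0) [heading=0, draw]
FD 6: (16,0) -> (22,0) [heading=0, draw]
REPEAT 2 [
  -- iteration 1/2 --
  FD 17: (22,0) -> (39,0) [heading=0, draw]
  FD 6: (39,0) -> (45,0) [heading=0, draw]
  RT 60: heading 0 -> 300
  FD 13: (45,0) -> (51.5,-11.258) [heading=300, draw]
  -- iteration 2/2 --
  FD 17: (51.5,-11.258) -> (60,-25.981) [heading=300, draw]
  FD 6: (60,-25.981) -> (63,-31.177) [heading=300, draw]
  RT 60: heading 300 -> 240
  FD 13: (63,-31.177) -> (56.5,-42.435) [heading=240, draw]
]
FD 5: (56.5,-42.435) -> (54,-46.765) [heading=240, draw]
PU: pen up
LT 60: heading 240 -> 300
BK 1: (54,-46.765) -> (53.5,-45.899) [heading=300, move]
BK 11: (53.5,-45.899) -> (48,-36.373) [heading=300, move]
Final: pos=(48,-36.373), heading=300, 11 segment(s) drawn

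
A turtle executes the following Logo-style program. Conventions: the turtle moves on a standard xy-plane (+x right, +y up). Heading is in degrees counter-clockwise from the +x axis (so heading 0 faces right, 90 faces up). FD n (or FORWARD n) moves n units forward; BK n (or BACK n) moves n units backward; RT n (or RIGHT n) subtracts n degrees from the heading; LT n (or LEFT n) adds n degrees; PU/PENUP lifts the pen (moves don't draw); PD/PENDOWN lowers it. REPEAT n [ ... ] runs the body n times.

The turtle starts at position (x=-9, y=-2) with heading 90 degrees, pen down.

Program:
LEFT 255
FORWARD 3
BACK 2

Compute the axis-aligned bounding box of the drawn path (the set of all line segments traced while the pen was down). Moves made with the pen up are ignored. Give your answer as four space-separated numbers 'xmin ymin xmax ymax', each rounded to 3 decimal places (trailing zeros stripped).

Answer: -9 -2.776 -6.102 -2

Derivation:
Executing turtle program step by step:
Start: pos=(-9,-2), heading=90, pen down
LT 255: heading 90 -> 345
FD 3: (-9,-2) -> (-6.102,-2.776) [heading=345, draw]
BK 2: (-6.102,-2.776) -> (-8.034,-2.259) [heading=345, draw]
Final: pos=(-8.034,-2.259), heading=345, 2 segment(s) drawn

Segment endpoints: x in {-9, -8.034, -6.102}, y in {-2.776, -2.259, -2}
xmin=-9, ymin=-2.776, xmax=-6.102, ymax=-2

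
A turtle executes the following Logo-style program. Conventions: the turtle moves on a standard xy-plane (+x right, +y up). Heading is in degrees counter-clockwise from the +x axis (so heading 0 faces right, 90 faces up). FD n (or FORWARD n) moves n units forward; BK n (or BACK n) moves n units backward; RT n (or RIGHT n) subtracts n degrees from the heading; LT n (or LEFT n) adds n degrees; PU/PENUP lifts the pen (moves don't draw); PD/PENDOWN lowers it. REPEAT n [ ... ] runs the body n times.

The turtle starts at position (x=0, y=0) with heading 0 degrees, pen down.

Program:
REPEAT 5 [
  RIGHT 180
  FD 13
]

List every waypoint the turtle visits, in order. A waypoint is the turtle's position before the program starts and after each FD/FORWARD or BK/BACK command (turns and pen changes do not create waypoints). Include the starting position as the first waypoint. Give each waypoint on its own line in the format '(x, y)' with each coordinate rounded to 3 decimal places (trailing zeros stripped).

Answer: (0, 0)
(-13, 0)
(0, 0)
(-13, 0)
(0, 0)
(-13, 0)

Derivation:
Executing turtle program step by step:
Start: pos=(0,0), heading=0, pen down
REPEAT 5 [
  -- iteration 1/5 --
  RT 180: heading 0 -> 180
  FD 13: (0,0) -> (-13,0) [heading=180, draw]
  -- iteration 2/5 --
  RT 180: heading 180 -> 0
  FD 13: (-13,0) -> (0,0) [heading=0, draw]
  -- iteration 3/5 --
  RT 180: heading 0 -> 180
  FD 13: (0,0) -> (-13,0) [heading=180, draw]
  -- iteration 4/5 --
  RT 180: heading 180 -> 0
  FD 13: (-13,0) -> (0,0) [heading=0, draw]
  -- iteration 5/5 --
  RT 180: heading 0 -> 180
  FD 13: (0,0) -> (-13,0) [heading=180, draw]
]
Final: pos=(-13,0), heading=180, 5 segment(s) drawn
Waypoints (6 total):
(0, 0)
(-13, 0)
(0, 0)
(-13, 0)
(0, 0)
(-13, 0)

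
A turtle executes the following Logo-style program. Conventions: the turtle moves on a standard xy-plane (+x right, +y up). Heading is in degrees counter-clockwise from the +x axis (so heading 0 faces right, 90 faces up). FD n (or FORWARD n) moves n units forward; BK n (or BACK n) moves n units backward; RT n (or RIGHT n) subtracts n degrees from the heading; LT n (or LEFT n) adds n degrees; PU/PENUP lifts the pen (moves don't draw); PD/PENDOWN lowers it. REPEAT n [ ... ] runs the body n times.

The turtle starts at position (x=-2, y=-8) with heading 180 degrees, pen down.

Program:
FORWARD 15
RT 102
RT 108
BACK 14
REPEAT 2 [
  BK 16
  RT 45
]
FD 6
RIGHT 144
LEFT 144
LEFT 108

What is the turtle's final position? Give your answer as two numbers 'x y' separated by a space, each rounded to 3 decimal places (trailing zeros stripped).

Answer: -50.122 17.259

Derivation:
Executing turtle program step by step:
Start: pos=(-2,-8), heading=180, pen down
FD 15: (-2,-8) -> (-17,-8) [heading=180, draw]
RT 102: heading 180 -> 78
RT 108: heading 78 -> 330
BK 14: (-17,-8) -> (-29.124,-1) [heading=330, draw]
REPEAT 2 [
  -- iteration 1/2 --
  BK 16: (-29.124,-1) -> (-42.981,7) [heading=330, draw]
  RT 45: heading 330 -> 285
  -- iteration 2/2 --
  BK 16: (-42.981,7) -> (-47.122,22.455) [heading=285, draw]
  RT 45: heading 285 -> 240
]
FD 6: (-47.122,22.455) -> (-50.122,17.259) [heading=240, draw]
RT 144: heading 240 -> 96
LT 144: heading 96 -> 240
LT 108: heading 240 -> 348
Final: pos=(-50.122,17.259), heading=348, 5 segment(s) drawn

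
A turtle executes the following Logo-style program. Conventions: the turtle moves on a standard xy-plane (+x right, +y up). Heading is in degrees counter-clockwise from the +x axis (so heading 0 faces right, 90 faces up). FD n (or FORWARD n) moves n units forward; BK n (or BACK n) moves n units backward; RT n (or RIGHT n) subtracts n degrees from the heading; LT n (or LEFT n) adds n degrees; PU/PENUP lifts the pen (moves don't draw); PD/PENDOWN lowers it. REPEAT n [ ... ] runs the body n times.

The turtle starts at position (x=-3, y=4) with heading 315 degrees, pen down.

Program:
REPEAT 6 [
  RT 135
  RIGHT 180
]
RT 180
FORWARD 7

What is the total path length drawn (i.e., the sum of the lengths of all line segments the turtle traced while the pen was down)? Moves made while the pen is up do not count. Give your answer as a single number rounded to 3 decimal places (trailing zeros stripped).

Executing turtle program step by step:
Start: pos=(-3,4), heading=315, pen down
REPEAT 6 [
  -- iteration 1/6 --
  RT 135: heading 315 -> 180
  RT 180: heading 180 -> 0
  -- iteration 2/6 --
  RT 135: heading 0 -> 225
  RT 180: heading 225 -> 45
  -- iteration 3/6 --
  RT 135: heading 45 -> 270
  RT 180: heading 270 -> 90
  -- iteration 4/6 --
  RT 135: heading 90 -> 315
  RT 180: heading 315 -> 135
  -- iteration 5/6 --
  RT 135: heading 135 -> 0
  RT 180: heading 0 -> 180
  -- iteration 6/6 --
  RT 135: heading 180 -> 45
  RT 180: heading 45 -> 225
]
RT 180: heading 225 -> 45
FD 7: (-3,4) -> (1.95,8.95) [heading=45, draw]
Final: pos=(1.95,8.95), heading=45, 1 segment(s) drawn

Segment lengths:
  seg 1: (-3,4) -> (1.95,8.95), length = 7
Total = 7

Answer: 7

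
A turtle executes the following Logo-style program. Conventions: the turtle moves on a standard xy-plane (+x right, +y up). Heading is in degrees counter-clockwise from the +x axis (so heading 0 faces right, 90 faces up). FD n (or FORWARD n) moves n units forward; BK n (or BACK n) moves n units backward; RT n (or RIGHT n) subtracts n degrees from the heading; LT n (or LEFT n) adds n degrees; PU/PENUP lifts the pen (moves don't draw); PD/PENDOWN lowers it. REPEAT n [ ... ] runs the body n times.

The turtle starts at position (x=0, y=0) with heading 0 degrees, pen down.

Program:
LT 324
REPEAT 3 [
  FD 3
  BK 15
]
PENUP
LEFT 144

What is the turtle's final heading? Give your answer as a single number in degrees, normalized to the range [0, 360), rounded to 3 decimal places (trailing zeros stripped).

Answer: 108

Derivation:
Executing turtle program step by step:
Start: pos=(0,0), heading=0, pen down
LT 324: heading 0 -> 324
REPEAT 3 [
  -- iteration 1/3 --
  FD 3: (0,0) -> (2.427,-1.763) [heading=324, draw]
  BK 15: (2.427,-1.763) -> (-9.708,7.053) [heading=324, draw]
  -- iteration 2/3 --
  FD 3: (-9.708,7.053) -> (-7.281,5.29) [heading=324, draw]
  BK 15: (-7.281,5.29) -> (-19.416,14.107) [heading=324, draw]
  -- iteration 3/3 --
  FD 3: (-19.416,14.107) -> (-16.989,12.343) [heading=324, draw]
  BK 15: (-16.989,12.343) -> (-29.125,21.16) [heading=324, draw]
]
PU: pen up
LT 144: heading 324 -> 108
Final: pos=(-29.125,21.16), heading=108, 6 segment(s) drawn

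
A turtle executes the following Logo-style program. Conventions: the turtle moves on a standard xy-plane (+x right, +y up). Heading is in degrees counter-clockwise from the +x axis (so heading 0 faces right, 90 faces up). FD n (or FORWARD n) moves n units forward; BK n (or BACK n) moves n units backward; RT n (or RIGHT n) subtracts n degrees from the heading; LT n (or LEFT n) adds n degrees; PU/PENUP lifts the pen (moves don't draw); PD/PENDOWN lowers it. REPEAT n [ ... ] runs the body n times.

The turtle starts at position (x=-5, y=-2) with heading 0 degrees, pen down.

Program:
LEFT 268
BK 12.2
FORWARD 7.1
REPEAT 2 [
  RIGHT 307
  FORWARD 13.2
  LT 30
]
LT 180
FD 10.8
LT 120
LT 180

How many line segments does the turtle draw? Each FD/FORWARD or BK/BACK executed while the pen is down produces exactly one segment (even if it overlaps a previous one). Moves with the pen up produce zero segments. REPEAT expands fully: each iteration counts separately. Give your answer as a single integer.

Answer: 5

Derivation:
Executing turtle program step by step:
Start: pos=(-5,-2), heading=0, pen down
LT 268: heading 0 -> 268
BK 12.2: (-5,-2) -> (-4.574,10.193) [heading=268, draw]
FD 7.1: (-4.574,10.193) -> (-4.822,3.097) [heading=268, draw]
REPEAT 2 [
  -- iteration 1/2 --
  RT 307: heading 268 -> 321
  FD 13.2: (-4.822,3.097) -> (5.436,-5.21) [heading=321, draw]
  LT 30: heading 321 -> 351
  -- iteration 2/2 --
  RT 307: heading 351 -> 44
  FD 13.2: (5.436,-5.21) -> (14.932,3.959) [heading=44, draw]
  LT 30: heading 44 -> 74
]
LT 180: heading 74 -> 254
FD 10.8: (14.932,3.959) -> (11.955,-6.422) [heading=254, draw]
LT 120: heading 254 -> 14
LT 180: heading 14 -> 194
Final: pos=(11.955,-6.422), heading=194, 5 segment(s) drawn
Segments drawn: 5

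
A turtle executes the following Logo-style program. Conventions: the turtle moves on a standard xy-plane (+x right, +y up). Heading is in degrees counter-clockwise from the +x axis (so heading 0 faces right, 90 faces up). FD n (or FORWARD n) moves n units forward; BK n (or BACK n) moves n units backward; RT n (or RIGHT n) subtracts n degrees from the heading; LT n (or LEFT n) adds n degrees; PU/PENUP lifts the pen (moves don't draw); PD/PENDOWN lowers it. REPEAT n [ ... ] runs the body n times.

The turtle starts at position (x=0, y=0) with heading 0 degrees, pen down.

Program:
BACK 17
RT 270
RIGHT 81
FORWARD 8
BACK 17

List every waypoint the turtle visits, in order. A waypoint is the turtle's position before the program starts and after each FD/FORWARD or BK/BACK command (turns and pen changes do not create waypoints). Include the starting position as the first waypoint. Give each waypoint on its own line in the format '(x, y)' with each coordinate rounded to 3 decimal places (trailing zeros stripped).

Answer: (0, 0)
(-17, 0)
(-9.098, 1.251)
(-25.889, -1.408)

Derivation:
Executing turtle program step by step:
Start: pos=(0,0), heading=0, pen down
BK 17: (0,0) -> (-17,0) [heading=0, draw]
RT 270: heading 0 -> 90
RT 81: heading 90 -> 9
FD 8: (-17,0) -> (-9.098,1.251) [heading=9, draw]
BK 17: (-9.098,1.251) -> (-25.889,-1.408) [heading=9, draw]
Final: pos=(-25.889,-1.408), heading=9, 3 segment(s) drawn
Waypoints (4 total):
(0, 0)
(-17, 0)
(-9.098, 1.251)
(-25.889, -1.408)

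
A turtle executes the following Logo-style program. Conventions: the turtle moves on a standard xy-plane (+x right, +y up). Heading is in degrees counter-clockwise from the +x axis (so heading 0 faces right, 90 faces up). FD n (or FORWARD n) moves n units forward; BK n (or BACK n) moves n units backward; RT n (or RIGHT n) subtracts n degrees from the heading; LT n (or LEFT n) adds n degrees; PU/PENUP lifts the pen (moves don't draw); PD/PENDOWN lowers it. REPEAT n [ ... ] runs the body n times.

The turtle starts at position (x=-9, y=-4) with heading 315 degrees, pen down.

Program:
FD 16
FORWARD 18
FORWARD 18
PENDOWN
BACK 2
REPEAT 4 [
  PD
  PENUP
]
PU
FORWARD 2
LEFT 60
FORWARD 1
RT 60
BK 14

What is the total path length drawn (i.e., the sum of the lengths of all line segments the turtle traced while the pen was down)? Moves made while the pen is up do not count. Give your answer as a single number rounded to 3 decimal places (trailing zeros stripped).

Executing turtle program step by step:
Start: pos=(-9,-4), heading=315, pen down
FD 16: (-9,-4) -> (2.314,-15.314) [heading=315, draw]
FD 18: (2.314,-15.314) -> (15.042,-28.042) [heading=315, draw]
FD 18: (15.042,-28.042) -> (27.77,-40.77) [heading=315, draw]
PD: pen down
BK 2: (27.77,-40.77) -> (26.355,-39.355) [heading=315, draw]
REPEAT 4 [
  -- iteration 1/4 --
  PD: pen down
  PU: pen up
  -- iteration 2/4 --
  PD: pen down
  PU: pen up
  -- iteration 3/4 --
  PD: pen down
  PU: pen up
  -- iteration 4/4 --
  PD: pen down
  PU: pen up
]
PU: pen up
FD 2: (26.355,-39.355) -> (27.77,-40.77) [heading=315, move]
LT 60: heading 315 -> 15
FD 1: (27.77,-40.77) -> (28.735,-40.511) [heading=15, move]
RT 60: heading 15 -> 315
BK 14: (28.735,-40.511) -> (18.836,-30.611) [heading=315, move]
Final: pos=(18.836,-30.611), heading=315, 4 segment(s) drawn

Segment lengths:
  seg 1: (-9,-4) -> (2.314,-15.314), length = 16
  seg 2: (2.314,-15.314) -> (15.042,-28.042), length = 18
  seg 3: (15.042,-28.042) -> (27.77,-40.77), length = 18
  seg 4: (27.77,-40.77) -> (26.355,-39.355), length = 2
Total = 54

Answer: 54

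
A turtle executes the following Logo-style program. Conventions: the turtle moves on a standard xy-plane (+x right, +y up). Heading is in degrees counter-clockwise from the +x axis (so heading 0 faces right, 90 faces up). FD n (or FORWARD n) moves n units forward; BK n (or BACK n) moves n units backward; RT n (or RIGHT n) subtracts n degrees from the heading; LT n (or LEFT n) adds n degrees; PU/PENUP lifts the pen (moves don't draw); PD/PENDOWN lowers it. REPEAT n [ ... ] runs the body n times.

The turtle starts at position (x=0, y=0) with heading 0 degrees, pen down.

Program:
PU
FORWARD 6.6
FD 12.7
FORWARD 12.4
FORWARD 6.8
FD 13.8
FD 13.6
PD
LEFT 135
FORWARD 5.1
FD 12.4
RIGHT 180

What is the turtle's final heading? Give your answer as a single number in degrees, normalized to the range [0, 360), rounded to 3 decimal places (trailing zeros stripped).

Executing turtle program step by step:
Start: pos=(0,0), heading=0, pen down
PU: pen up
FD 6.6: (0,0) -> (6.6,0) [heading=0, move]
FD 12.7: (6.6,0) -> (19.3,0) [heading=0, move]
FD 12.4: (19.3,0) -> (31.7,0) [heading=0, move]
FD 6.8: (31.7,0) -> (38.5,0) [heading=0, move]
FD 13.8: (38.5,0) -> (52.3,0) [heading=0, move]
FD 13.6: (52.3,0) -> (65.9,0) [heading=0, move]
PD: pen down
LT 135: heading 0 -> 135
FD 5.1: (65.9,0) -> (62.294,3.606) [heading=135, draw]
FD 12.4: (62.294,3.606) -> (53.526,12.374) [heading=135, draw]
RT 180: heading 135 -> 315
Final: pos=(53.526,12.374), heading=315, 2 segment(s) drawn

Answer: 315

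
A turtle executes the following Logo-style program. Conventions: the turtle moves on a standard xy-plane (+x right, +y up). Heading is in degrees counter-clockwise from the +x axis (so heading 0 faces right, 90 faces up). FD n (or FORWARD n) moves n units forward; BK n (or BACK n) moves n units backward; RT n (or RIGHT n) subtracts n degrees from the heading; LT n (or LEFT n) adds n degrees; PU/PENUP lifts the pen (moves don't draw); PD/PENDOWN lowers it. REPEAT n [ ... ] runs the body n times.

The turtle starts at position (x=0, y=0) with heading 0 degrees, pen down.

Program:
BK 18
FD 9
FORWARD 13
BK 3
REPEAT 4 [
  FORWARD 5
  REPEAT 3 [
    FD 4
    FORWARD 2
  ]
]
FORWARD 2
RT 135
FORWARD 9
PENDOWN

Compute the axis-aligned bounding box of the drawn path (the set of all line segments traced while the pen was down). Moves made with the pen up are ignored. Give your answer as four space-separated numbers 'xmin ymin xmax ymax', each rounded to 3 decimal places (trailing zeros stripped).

Answer: -18 -6.364 95 0

Derivation:
Executing turtle program step by step:
Start: pos=(0,0), heading=0, pen down
BK 18: (0,0) -> (-18,0) [heading=0, draw]
FD 9: (-18,0) -> (-9,0) [heading=0, draw]
FD 13: (-9,0) -> (4,0) [heading=0, draw]
BK 3: (4,0) -> (1,0) [heading=0, draw]
REPEAT 4 [
  -- iteration 1/4 --
  FD 5: (1,0) -> (6,0) [heading=0, draw]
  REPEAT 3 [
    -- iteration 1/3 --
    FD 4: (6,0) -> (10,0) [heading=0, draw]
    FD 2: (10,0) -> (12,0) [heading=0, draw]
    -- iteration 2/3 --
    FD 4: (12,0) -> (16,0) [heading=0, draw]
    FD 2: (16,0) -> (18,0) [heading=0, draw]
    -- iteration 3/3 --
    FD 4: (18,0) -> (22,0) [heading=0, draw]
    FD 2: (22,0) -> (24,0) [heading=0, draw]
  ]
  -- iteration 2/4 --
  FD 5: (24,0) -> (29,0) [heading=0, draw]
  REPEAT 3 [
    -- iteration 1/3 --
    FD 4: (29,0) -> (33,0) [heading=0, draw]
    FD 2: (33,0) -> (35,0) [heading=0, draw]
    -- iteration 2/3 --
    FD 4: (35,0) -> (39,0) [heading=0, draw]
    FD 2: (39,0) -> (41,0) [heading=0, draw]
    -- iteration 3/3 --
    FD 4: (41,0) -> (45,0) [heading=0, draw]
    FD 2: (45,0) -> (47,0) [heading=0, draw]
  ]
  -- iteration 3/4 --
  FD 5: (47,0) -> (52,0) [heading=0, draw]
  REPEAT 3 [
    -- iteration 1/3 --
    FD 4: (52,0) -> (56,0) [heading=0, draw]
    FD 2: (56,0) -> (58,0) [heading=0, draw]
    -- iteration 2/3 --
    FD 4: (58,0) -> (62,0) [heading=0, draw]
    FD 2: (62,0) -> (64,0) [heading=0, draw]
    -- iteration 3/3 --
    FD 4: (64,0) -> (68,0) [heading=0, draw]
    FD 2: (68,0) -> (70,0) [heading=0, draw]
  ]
  -- iteration 4/4 --
  FD 5: (70,0) -> (75,0) [heading=0, draw]
  REPEAT 3 [
    -- iteration 1/3 --
    FD 4: (75,0) -> (79,0) [heading=0, draw]
    FD 2: (79,0) -> (81,0) [heading=0, draw]
    -- iteration 2/3 --
    FD 4: (81,0) -> (85,0) [heading=0, draw]
    FD 2: (85,0) -> (87,0) [heading=0, draw]
    -- iteration 3/3 --
    FD 4: (87,0) -> (91,0) [heading=0, draw]
    FD 2: (91,0) -> (93,0) [heading=0, draw]
  ]
]
FD 2: (93,0) -> (95,0) [heading=0, draw]
RT 135: heading 0 -> 225
FD 9: (95,0) -> (88.636,-6.364) [heading=225, draw]
PD: pen down
Final: pos=(88.636,-6.364), heading=225, 34 segment(s) drawn

Segment endpoints: x in {-18, -9, 0, 1, 4, 6, 10, 12, 16, 18, 22, 24, 29, 33, 35, 39, 41, 45, 47, 52, 56, 58, 62, 64, 68, 70, 75, 79, 81, 85, 87, 88.636, 91, 93, 95}, y in {-6.364, 0}
xmin=-18, ymin=-6.364, xmax=95, ymax=0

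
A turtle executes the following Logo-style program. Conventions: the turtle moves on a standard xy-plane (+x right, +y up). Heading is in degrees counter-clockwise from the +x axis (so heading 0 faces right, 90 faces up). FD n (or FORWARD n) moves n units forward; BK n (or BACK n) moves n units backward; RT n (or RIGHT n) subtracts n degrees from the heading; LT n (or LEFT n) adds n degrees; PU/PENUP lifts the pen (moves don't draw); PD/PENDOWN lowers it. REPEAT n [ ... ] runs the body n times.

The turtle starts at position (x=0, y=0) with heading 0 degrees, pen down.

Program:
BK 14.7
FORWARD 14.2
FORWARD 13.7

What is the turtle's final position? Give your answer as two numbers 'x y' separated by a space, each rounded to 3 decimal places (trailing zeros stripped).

Executing turtle program step by step:
Start: pos=(0,0), heading=0, pen down
BK 14.7: (0,0) -> (-14.7,0) [heading=0, draw]
FD 14.2: (-14.7,0) -> (-0.5,0) [heading=0, draw]
FD 13.7: (-0.5,0) -> (13.2,0) [heading=0, draw]
Final: pos=(13.2,0), heading=0, 3 segment(s) drawn

Answer: 13.2 0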